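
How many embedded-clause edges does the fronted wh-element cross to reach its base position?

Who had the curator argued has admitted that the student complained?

1

"who" is extracted from the subject of "admitted".
Boundaries crossed, outermost first: [Ø] — 1 in total.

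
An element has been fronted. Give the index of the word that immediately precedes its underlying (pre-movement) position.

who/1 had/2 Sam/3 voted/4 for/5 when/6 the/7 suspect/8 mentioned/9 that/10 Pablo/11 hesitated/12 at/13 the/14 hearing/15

5

The displaced element is "who" (word 1).
It functions as the object of the preposition "for" of "voted", so the gap sits immediately after word 5 ("for").
Base order: Sam had voted for who when the suspect mentioned that Pablo hesitated at the hearing.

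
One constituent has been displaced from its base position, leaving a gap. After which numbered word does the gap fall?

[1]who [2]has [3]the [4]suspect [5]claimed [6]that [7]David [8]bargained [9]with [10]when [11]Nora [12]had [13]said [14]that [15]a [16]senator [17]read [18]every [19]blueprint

9

The displaced element is "who" (word 1).
It is linked across 1 clause boundary (that).
It functions as the object of the preposition "with" of "bargained", so the gap sits immediately after word 9 ("with").
Base order: The suspect has claimed that David bargained with who when Nora had said that a senator read every blueprint.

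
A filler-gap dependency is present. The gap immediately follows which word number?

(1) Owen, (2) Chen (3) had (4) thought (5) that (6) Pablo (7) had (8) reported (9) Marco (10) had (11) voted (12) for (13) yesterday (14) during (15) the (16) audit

12

The displaced element is "Owen" (word 1).
It is linked across 2 clause boundaries (that → Ø).
It functions as the object of the preposition "for" of "voted", so the gap sits immediately after word 12 ("for").
Base order: Chen had thought that Pablo had reported Marco had voted for Owen yesterday during the audit.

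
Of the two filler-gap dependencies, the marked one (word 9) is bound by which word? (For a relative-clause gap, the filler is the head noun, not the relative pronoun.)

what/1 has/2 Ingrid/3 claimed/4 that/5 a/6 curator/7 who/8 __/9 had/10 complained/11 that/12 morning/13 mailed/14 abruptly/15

The marked gap is inside the relative clause, the subject of "complained".
Its filler is the head noun "curator" (via "who"), at word 7.
(The other dependency links word 1 to a gap after word 14.)

7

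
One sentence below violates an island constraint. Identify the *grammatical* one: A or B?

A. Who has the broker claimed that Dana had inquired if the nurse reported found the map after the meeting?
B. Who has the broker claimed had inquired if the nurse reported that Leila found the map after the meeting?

B

In A, the wh-phrase is extracted from inside a wh-island (introduced by "if"), which blocks movement.
In B, the extraction path crosses only that-complement boundaries, which are transparent.
So B is grammatical.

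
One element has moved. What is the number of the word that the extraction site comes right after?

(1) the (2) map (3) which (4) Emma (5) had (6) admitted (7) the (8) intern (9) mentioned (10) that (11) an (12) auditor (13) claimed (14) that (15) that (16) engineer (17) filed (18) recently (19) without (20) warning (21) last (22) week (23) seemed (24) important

The displaced element is "the map" (word 2).
It is linked across 3 clause boundaries (Ø → that → that).
It functions as the direct object of "filed", so the gap sits immediately after word 17 ("filed").
Base order: Emma had admitted the intern mentioned that an auditor claimed that that engineer filed the map recently without warning last week.

17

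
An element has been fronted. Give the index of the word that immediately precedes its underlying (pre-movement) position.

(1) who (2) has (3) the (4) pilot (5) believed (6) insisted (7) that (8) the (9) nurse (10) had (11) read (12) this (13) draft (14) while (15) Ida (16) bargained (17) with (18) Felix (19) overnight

The displaced element is "who" (word 1).
It is linked across 1 clause boundary (Ø).
It functions as the subject of "insisted", so the gap sits immediately after word 5 ("believed").
Base order: The pilot has believed that who insisted that the nurse had read this draft while Ida bargained with Felix overnight.

5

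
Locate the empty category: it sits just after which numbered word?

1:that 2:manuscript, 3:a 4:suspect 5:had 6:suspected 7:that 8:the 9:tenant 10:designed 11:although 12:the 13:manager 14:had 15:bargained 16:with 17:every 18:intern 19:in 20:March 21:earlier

10

The displaced element is "that manuscript" (word 2).
It is linked across 1 clause boundary (that).
It functions as the direct object of "designed", so the gap sits immediately after word 10 ("designed").
Base order: A suspect had suspected that the tenant designed that manuscript although the manager had bargained with every intern in March earlier.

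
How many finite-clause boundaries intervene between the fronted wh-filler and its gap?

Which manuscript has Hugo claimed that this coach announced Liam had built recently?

2

"which manuscript" is extracted from the object of "built".
Boundaries crossed, outermost first: [that], [Ø] — 2 in total.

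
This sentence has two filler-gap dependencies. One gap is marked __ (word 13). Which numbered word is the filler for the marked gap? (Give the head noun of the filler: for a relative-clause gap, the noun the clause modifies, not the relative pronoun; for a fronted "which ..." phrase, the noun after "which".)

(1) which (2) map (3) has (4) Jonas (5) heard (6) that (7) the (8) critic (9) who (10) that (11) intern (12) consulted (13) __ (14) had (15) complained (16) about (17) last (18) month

The marked gap is inside the relative clause, the direct object of "consulted".
Its filler is the head noun "critic" (via "who"), at word 8.
(The other dependency links word 2 to a gap after word 16.)

8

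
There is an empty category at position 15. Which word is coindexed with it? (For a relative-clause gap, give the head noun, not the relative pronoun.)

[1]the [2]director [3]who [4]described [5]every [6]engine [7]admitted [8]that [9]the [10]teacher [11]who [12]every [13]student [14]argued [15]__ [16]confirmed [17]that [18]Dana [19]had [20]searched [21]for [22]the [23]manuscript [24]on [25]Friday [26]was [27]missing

10

The gap at 15 is the subject of "confirmed", inside a relative clause.
The relative pronoun is "who" (word 11); it is bound by the head noun immediately before it.
Its filler is the head noun "teacher", at word 10.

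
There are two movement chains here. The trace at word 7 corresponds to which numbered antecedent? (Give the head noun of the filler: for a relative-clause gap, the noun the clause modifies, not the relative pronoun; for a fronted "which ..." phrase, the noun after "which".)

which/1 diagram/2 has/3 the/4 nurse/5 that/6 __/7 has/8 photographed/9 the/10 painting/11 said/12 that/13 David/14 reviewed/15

The marked gap is inside the relative clause, the subject of "photographed".
Its filler is the head noun "nurse" (via "that"), at word 5.
(The other dependency links word 2 to a gap after word 15.)

5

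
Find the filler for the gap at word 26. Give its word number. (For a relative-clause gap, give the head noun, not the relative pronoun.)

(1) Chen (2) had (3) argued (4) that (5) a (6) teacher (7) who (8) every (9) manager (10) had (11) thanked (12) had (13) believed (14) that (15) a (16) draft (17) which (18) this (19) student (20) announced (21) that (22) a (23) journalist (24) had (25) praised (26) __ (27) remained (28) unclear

The gap at 26 is the object of "praised", inside a relative clause.
The relative pronoun is "which" (word 17); it is bound by the head noun immediately before it.
Its filler is the head noun "draft", at word 16.

16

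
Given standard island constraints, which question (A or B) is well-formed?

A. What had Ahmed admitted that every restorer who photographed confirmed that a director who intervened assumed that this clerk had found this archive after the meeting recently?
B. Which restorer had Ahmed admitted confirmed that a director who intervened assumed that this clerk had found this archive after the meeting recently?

In A, the wh-phrase is extracted from inside a complex-NP island (relative clause) (introduced by "who"), which blocks movement.
In B, the extraction path crosses only that-complement boundaries, which are transparent.
So B is grammatical.

B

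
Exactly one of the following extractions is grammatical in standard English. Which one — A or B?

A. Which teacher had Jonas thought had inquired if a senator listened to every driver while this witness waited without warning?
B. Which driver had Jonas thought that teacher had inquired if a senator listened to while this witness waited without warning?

A

In B, the wh-phrase is extracted from inside a wh-island (introduced by "if"), which blocks movement.
In A, the extraction path crosses only that-complement boundaries, which are transparent.
So A is grammatical.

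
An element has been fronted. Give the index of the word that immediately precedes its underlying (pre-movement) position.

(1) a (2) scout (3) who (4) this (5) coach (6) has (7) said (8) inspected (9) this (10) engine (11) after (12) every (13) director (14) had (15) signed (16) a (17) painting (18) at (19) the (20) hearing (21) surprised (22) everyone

The displaced element is "a scout" (word 2).
It is linked across 1 clause boundary (Ø).
It functions as the subject of "inspected", so the gap sits immediately after word 7 ("said").
Base order: This coach has said that a scout inspected this engine after every director had signed a painting at the hearing.

7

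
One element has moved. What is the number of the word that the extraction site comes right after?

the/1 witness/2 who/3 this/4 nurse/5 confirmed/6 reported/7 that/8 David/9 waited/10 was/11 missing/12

The displaced element is "the witness" (word 2).
It is linked across 1 clause boundary (Ø).
It functions as the subject of "reported", so the gap sits immediately after word 6 ("confirmed").
Base order: This nurse confirmed that the witness reported that David waited.

6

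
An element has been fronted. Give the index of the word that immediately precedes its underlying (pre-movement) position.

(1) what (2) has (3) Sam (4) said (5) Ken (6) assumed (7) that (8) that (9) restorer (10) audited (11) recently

10

The displaced element is "what" (word 1).
It is linked across 2 clause boundaries (Ø → that).
It functions as the direct object of "audited", so the gap sits immediately after word 10 ("audited").
Base order: Sam has said Ken assumed that that restorer audited what recently.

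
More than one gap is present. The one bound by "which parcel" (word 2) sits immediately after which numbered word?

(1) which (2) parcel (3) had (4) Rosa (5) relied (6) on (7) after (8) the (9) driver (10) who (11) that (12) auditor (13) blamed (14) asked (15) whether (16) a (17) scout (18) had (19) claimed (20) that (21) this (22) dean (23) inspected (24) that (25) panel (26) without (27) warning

The displaced element is "which parcel" (word 2).
It functions as the object of the preposition "on" of "relied", so the gap sits immediately after word 6 ("on").
Base order: Rosa had relied on which parcel after the driver who that auditor blamed asked whether a scout had claimed that this dean inspected that panel without warning.

6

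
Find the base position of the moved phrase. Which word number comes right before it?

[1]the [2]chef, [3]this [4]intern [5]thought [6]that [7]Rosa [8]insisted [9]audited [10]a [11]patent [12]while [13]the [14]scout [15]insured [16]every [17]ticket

8

The displaced element is "the chef" (word 2).
It is linked across 2 clause boundaries (that → Ø).
It functions as the subject of "audited", so the gap sits immediately after word 8 ("insisted").
Base order: This intern thought that Rosa insisted that the chef audited a patent while the scout insured every ticket.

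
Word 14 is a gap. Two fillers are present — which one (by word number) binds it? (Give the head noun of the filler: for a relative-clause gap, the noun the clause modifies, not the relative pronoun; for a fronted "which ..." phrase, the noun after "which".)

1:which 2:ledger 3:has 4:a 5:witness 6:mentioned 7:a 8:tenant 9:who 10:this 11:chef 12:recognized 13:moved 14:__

The marked gap is the direct object of "moved".
Its filler is the fronted wh-phrase "which ledger", at word 2.
(The other dependency links word 8 to a gap after word 12.)

2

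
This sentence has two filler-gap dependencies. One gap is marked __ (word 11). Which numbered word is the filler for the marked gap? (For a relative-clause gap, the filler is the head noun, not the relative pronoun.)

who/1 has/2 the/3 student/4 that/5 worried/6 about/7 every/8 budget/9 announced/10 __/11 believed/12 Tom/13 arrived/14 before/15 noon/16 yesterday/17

The marked gap is the subject of "believed".
Its filler is the fronted wh-phrase "who", at word 1.
(The other dependency links word 4 to a gap after word 5.)

1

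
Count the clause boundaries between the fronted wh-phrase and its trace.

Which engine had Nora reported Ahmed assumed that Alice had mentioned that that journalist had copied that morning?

3

"which engine" is extracted from the object of "copied".
Boundaries crossed, outermost first: [Ø], [that], [that] — 3 in total.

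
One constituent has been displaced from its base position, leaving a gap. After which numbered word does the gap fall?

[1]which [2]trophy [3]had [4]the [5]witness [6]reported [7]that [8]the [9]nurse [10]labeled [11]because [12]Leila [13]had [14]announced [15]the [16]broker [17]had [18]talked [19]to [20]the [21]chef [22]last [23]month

The displaced element is "which trophy" (word 2).
It is linked across 1 clause boundary (that).
It functions as the direct object of "labeled", so the gap sits immediately after word 10 ("labeled").
Base order: The witness had reported that the nurse labeled which trophy because Leila had announced the broker had talked to the chef last month.

10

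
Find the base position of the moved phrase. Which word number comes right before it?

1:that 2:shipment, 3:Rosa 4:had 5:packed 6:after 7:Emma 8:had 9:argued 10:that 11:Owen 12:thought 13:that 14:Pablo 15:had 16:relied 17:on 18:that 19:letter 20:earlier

The displaced element is "that shipment" (word 2).
It functions as the direct object of "packed", so the gap sits immediately after word 5 ("packed").
Base order: Rosa had packed that shipment after Emma had argued that Owen thought that Pablo had relied on that letter earlier.

5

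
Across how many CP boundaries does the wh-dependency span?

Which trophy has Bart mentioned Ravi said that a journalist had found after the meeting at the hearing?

"which trophy" is extracted from the object of "found".
Boundaries crossed, outermost first: [Ø], [that] — 2 in total.

2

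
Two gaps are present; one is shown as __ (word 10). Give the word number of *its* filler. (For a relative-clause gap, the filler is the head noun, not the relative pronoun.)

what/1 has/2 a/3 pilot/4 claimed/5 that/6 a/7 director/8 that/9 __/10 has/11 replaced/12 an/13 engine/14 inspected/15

The marked gap is inside the relative clause, the subject of "replaced".
Its filler is the head noun "director" (via "that"), at word 8.
(The other dependency links word 1 to a gap after word 15.)

8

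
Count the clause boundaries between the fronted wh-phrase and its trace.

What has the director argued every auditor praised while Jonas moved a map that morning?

1

"what" is extracted from the object of "praised".
Boundaries crossed, outermost first: [Ø] — 1 in total.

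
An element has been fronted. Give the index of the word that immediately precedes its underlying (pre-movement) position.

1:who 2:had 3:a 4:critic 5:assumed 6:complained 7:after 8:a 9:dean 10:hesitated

The displaced element is "who" (word 1).
It is linked across 1 clause boundary (Ø).
It functions as the subject of "complained", so the gap sits immediately after word 5 ("assumed").
Base order: A critic had assumed that who complained after a dean hesitated.

5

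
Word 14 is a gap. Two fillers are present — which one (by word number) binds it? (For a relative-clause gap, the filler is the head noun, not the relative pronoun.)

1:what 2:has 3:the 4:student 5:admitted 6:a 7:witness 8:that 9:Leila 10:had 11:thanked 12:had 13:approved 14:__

The marked gap is the direct object of "approved".
Its filler is the fronted wh-phrase "what", at word 1.
(The other dependency links word 7 to a gap after word 11.)

1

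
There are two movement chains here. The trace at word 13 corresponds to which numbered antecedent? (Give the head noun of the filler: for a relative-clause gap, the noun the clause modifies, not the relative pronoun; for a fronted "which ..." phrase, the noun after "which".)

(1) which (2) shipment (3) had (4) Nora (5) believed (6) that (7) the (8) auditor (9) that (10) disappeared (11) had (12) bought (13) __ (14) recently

2

The marked gap is the direct object of "bought".
Its filler is the fronted wh-phrase "which shipment", at word 2.
(The other dependency links word 8 to a gap after word 9.)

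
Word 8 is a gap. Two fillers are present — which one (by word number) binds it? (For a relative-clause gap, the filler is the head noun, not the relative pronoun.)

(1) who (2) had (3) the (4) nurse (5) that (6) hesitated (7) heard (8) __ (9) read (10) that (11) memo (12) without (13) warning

The marked gap is the subject of "read".
Its filler is the fronted wh-phrase "who", at word 1.
(The other dependency links word 4 to a gap after word 5.)

1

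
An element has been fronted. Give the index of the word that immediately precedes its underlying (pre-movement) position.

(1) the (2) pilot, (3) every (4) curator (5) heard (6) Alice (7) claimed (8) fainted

The displaced element is "the pilot" (word 2).
It is linked across 2 clause boundaries (Ø → Ø).
It functions as the subject of "fainted", so the gap sits immediately after word 7 ("claimed").
Base order: Every curator heard Alice claimed the pilot fainted.

7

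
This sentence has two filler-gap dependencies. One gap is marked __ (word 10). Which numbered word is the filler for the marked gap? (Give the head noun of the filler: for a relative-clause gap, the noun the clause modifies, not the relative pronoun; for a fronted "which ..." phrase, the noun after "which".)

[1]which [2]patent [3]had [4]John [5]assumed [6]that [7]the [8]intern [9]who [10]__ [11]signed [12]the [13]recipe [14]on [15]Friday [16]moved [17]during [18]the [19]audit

The marked gap is inside the relative clause, the subject of "signed".
Its filler is the head noun "intern" (via "who"), at word 8.
(The other dependency links word 2 to a gap after word 16.)

8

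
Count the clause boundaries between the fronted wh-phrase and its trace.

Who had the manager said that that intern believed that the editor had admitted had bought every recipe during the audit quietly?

"who" is extracted from the subject of "bought".
Boundaries crossed, outermost first: [that], [that], [Ø] — 3 in total.

3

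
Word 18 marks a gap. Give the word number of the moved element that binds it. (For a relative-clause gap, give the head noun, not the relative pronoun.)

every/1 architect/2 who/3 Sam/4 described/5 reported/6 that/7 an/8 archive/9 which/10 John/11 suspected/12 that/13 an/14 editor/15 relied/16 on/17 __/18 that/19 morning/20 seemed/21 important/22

9

The gap at 18 is the prepositional object of "relied", inside a relative clause.
The relative pronoun is "which" (word 10); it is bound by the head noun immediately before it.
Its filler is the head noun "archive", at word 9.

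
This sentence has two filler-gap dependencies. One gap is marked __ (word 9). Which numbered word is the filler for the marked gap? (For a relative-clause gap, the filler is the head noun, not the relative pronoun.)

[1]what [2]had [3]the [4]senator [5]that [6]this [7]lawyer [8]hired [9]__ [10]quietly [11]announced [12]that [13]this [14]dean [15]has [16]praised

The marked gap is inside the relative clause, the direct object of "hired".
Its filler is the head noun "senator" (via "that"), at word 4.
(The other dependency links word 1 to a gap after word 16.)

4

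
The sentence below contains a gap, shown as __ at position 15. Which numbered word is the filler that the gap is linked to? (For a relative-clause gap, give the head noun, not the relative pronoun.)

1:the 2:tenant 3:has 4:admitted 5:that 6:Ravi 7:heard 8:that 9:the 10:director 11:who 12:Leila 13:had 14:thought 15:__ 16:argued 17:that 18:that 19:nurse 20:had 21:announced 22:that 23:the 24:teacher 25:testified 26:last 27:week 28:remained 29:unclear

The gap at 15 is the subject of "argued", inside a relative clause.
The relative pronoun is "who" (word 11); it is bound by the head noun immediately before it.
Its filler is the head noun "director", at word 10.

10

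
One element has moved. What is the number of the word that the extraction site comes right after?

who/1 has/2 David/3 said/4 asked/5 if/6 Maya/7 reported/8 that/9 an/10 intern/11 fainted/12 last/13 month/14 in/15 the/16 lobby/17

The displaced element is "who" (word 1).
It is linked across 1 clause boundary (Ø).
It functions as the subject of "asked", so the gap sits immediately after word 4 ("said").
Base order: David has said that who asked if Maya reported that an intern fainted last month in the lobby.

4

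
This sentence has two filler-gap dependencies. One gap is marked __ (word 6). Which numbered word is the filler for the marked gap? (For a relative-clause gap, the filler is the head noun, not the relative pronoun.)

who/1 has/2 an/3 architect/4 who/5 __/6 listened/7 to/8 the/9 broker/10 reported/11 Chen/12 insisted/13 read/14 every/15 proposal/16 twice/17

The marked gap is inside the relative clause, the subject of "listened".
Its filler is the head noun "architect" (via "who"), at word 4.
(The other dependency links word 1 to a gap after word 13.)

4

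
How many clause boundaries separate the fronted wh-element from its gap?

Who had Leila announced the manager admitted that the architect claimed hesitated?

"who" is extracted from the subject of "hesitated".
Boundaries crossed, outermost first: [Ø], [that], [Ø] — 3 in total.

3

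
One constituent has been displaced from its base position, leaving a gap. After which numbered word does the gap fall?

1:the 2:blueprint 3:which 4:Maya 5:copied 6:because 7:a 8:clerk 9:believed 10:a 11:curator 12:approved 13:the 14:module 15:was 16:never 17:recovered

5

The displaced element is "the blueprint" (word 2).
It functions as the direct object of "copied", so the gap sits immediately after word 5 ("copied").
Base order: Maya copied the blueprint because a clerk believed a curator approved the module.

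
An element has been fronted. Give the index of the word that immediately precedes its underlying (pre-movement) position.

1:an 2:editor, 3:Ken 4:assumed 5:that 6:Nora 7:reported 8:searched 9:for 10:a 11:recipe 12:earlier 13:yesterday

The displaced element is "an editor" (word 2).
It is linked across 2 clause boundaries (that → Ø).
It functions as the subject of "searched", so the gap sits immediately after word 7 ("reported").
Base order: Ken assumed that Nora reported an editor searched for a recipe earlier yesterday.

7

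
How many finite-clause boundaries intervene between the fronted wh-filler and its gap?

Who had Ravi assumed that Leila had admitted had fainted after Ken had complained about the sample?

"who" is extracted from the subject of "fainted".
Boundaries crossed, outermost first: [that], [Ø] — 2 in total.

2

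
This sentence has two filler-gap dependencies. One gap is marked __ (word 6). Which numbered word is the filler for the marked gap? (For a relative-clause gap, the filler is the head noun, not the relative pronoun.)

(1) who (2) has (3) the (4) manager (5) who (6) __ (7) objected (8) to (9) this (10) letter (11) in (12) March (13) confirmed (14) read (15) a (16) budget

4

The marked gap is inside the relative clause, the subject of "objected".
Its filler is the head noun "manager" (via "who"), at word 4.
(The other dependency links word 1 to a gap after word 13.)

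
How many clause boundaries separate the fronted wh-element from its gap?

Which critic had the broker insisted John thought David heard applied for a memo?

3

"which critic" is extracted from the subject of "applied".
Boundaries crossed, outermost first: [Ø], [Ø], [Ø] — 3 in total.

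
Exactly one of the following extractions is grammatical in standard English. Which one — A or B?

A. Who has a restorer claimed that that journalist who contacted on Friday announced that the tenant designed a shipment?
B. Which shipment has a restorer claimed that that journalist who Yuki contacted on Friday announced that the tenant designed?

B

In A, the wh-phrase is extracted from inside a complex-NP island (relative clause) (introduced by "who"), which blocks movement.
In B, the extraction path crosses only that-complement boundaries, which are transparent.
So B is grammatical.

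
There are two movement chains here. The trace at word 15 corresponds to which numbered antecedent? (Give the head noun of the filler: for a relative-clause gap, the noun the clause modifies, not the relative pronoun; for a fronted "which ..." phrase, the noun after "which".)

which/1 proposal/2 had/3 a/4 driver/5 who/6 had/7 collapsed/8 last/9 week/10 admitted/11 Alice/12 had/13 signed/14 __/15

2

The marked gap is the direct object of "signed".
Its filler is the fronted wh-phrase "which proposal", at word 2.
(The other dependency links word 5 to a gap after word 6.)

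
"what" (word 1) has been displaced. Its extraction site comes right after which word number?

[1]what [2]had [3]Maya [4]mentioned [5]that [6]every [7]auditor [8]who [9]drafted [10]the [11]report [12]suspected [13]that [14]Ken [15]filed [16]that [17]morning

15

The displaced element is "what" (word 1).
It is linked across 2 clause boundaries (that → that).
It functions as the direct object of "filed", so the gap sits immediately after word 15 ("filed").
Base order: Maya had mentioned that every auditor who drafted the report suspected that Ken filed what that morning.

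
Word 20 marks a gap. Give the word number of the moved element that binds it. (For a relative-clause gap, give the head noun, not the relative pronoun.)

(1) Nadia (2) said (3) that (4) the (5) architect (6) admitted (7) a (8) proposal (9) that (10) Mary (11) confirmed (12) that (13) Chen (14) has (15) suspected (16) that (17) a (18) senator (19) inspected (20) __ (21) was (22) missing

The gap at 20 is the object of "inspected", inside a relative clause.
The relative pronoun is "that" (word 9); it is bound by the head noun immediately before it.
Its filler is the head noun "proposal", at word 8.

8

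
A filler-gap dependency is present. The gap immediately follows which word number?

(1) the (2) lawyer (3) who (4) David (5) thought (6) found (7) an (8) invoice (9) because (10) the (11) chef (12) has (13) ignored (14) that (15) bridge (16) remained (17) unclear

The displaced element is "the lawyer" (word 2).
It is linked across 1 clause boundary (Ø).
It functions as the subject of "found", so the gap sits immediately after word 5 ("thought").
Base order: David thought the lawyer found an invoice because the chef has ignored that bridge.

5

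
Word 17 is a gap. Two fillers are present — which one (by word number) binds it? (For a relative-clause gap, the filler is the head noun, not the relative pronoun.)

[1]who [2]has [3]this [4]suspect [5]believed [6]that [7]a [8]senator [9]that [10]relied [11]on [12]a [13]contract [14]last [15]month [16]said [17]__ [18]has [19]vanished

1

The marked gap is the subject of "vanished".
Its filler is the fronted wh-phrase "who", at word 1.
(The other dependency links word 8 to a gap after word 9.)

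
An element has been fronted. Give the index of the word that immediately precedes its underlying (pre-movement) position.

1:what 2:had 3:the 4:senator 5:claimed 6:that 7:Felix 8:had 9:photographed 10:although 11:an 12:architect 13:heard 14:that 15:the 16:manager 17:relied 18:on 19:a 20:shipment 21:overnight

9

The displaced element is "what" (word 1).
It is linked across 1 clause boundary (that).
It functions as the direct object of "photographed", so the gap sits immediately after word 9 ("photographed").
Base order: The senator had claimed that Felix had photographed what although an architect heard that the manager relied on a shipment overnight.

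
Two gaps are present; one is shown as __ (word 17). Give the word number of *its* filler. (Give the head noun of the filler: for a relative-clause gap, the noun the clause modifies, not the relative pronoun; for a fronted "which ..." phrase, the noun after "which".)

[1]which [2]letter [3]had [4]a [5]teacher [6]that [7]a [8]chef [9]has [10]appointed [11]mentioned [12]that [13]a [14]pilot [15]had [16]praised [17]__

The marked gap is the direct object of "praised".
Its filler is the fronted wh-phrase "which letter", at word 2.
(The other dependency links word 5 to a gap after word 10.)

2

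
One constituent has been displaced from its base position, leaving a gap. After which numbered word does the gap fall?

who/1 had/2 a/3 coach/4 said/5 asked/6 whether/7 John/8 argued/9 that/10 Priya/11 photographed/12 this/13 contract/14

The displaced element is "who" (word 1).
It is linked across 1 clause boundary (Ø).
It functions as the subject of "asked", so the gap sits immediately after word 5 ("said").
Base order: A coach had said who asked whether John argued that Priya photographed this contract.

5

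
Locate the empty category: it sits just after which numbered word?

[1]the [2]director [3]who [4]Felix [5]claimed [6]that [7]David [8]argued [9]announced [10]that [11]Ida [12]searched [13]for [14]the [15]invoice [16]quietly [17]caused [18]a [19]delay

8

The displaced element is "the director" (word 2).
It is linked across 2 clause boundaries (that → Ø).
It functions as the subject of "announced", so the gap sits immediately after word 8 ("argued").
Base order: Felix claimed that David argued that the director announced that Ida searched for the invoice quietly.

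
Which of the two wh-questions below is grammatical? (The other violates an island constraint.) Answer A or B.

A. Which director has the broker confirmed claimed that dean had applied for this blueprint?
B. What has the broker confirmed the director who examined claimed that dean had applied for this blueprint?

A

In B, the wh-phrase is extracted from inside a complex-NP island (relative clause) (introduced by "who"), which blocks movement.
In A, the extraction path crosses only that-complement boundaries, which are transparent.
So A is grammatical.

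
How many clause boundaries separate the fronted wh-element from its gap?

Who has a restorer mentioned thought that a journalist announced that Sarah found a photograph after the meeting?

"who" is extracted from the subject of "thought".
Boundaries crossed, outermost first: [Ø] — 1 in total.

1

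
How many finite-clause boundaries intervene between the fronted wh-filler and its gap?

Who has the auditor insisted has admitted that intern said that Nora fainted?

1

"who" is extracted from the subject of "admitted".
Boundaries crossed, outermost first: [Ø] — 1 in total.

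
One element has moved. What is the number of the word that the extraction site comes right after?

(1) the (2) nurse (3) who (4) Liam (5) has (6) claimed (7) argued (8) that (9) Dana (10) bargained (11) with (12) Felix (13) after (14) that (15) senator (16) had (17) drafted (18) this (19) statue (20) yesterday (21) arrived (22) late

The displaced element is "the nurse" (word 2).
It is linked across 1 clause boundary (Ø).
It functions as the subject of "argued", so the gap sits immediately after word 6 ("claimed").
Base order: Liam has claimed the nurse argued that Dana bargained with Felix after that senator had drafted this statue yesterday.

6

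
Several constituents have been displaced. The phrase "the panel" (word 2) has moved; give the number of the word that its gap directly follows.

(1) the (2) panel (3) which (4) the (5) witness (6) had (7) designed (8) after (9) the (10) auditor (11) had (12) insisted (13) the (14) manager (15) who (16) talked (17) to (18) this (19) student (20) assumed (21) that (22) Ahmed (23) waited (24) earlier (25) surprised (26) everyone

The displaced element is "the panel" (word 2).
It functions as the direct object of "designed", so the gap sits immediately after word 7 ("designed").
Base order: The witness had designed the panel after the auditor had insisted the manager who talked to this student assumed that Ahmed waited earlier.

7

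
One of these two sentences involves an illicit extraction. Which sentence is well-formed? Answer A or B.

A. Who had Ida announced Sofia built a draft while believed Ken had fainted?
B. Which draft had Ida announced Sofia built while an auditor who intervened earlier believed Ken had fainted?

In A, the wh-phrase is extracted from inside an adjunct island (introduced by "while"), which blocks movement.
In B, the extraction path crosses only that-complement boundaries, which are transparent.
So B is grammatical.

B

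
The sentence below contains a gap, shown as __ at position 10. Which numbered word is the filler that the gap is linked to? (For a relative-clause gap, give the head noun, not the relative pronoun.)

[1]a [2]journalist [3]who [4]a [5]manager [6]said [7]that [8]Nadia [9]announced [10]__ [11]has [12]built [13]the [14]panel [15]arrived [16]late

2

The gap at 10 is the subject of "built", inside a relative clause.
The relative pronoun is "who" (word 3); it is bound by the head noun immediately before it.
Its filler is the head noun "journalist", at word 2.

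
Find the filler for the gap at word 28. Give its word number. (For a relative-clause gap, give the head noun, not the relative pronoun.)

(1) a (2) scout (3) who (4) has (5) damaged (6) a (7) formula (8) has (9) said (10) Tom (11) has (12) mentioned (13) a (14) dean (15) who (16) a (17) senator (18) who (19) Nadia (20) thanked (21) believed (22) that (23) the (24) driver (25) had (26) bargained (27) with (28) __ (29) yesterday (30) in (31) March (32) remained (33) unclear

14

The gap at 28 is the prepositional object of "bargained", inside a relative clause.
The relative pronoun is "who" (word 15); it is bound by the head noun immediately before it.
Its filler is the head noun "dean", at word 14.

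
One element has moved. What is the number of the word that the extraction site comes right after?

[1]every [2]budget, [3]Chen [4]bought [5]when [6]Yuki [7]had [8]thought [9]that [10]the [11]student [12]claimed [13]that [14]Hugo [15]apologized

The displaced element is "every budget" (word 2).
It functions as the direct object of "bought", so the gap sits immediately after word 4 ("bought").
Base order: Chen bought every budget when Yuki had thought that the student claimed that Hugo apologized.

4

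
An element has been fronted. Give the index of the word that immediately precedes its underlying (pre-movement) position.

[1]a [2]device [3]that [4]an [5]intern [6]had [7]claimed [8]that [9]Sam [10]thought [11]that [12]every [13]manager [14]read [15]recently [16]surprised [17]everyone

14

The displaced element is "a device" (word 2).
It is linked across 2 clause boundaries (that → that).
It functions as the direct object of "read", so the gap sits immediately after word 14 ("read").
Base order: An intern had claimed that Sam thought that every manager read a device recently.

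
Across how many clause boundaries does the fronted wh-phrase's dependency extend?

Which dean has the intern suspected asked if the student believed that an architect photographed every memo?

1

"which dean" is extracted from the subject of "asked".
Boundaries crossed, outermost first: [Ø] — 1 in total.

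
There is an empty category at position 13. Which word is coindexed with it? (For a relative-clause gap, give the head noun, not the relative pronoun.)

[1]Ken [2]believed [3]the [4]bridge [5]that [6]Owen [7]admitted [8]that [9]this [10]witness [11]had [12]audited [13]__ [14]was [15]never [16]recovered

The gap at 13 is the object of "audited", inside a relative clause.
The relative pronoun is "that" (word 5); it is bound by the head noun immediately before it.
Its filler is the head noun "bridge", at word 4.

4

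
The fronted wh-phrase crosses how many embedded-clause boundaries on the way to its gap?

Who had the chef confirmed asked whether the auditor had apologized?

"who" is extracted from the subject of "asked".
Boundaries crossed, outermost first: [Ø] — 1 in total.

1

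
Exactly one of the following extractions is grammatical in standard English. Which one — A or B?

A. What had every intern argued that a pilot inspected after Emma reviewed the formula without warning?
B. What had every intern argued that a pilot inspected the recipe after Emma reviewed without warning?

A

In B, the wh-phrase is extracted from inside an adjunct island (introduced by "after"), which blocks movement.
In A, the extraction path crosses only that-complement boundaries, which are transparent.
So A is grammatical.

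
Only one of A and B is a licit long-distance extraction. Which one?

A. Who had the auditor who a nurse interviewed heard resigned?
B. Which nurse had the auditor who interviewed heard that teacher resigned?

In B, the wh-phrase is extracted from inside a complex-NP island (relative clause) (introduced by "who"), which blocks movement.
In A, the extraction path crosses only that-complement boundaries, which are transparent.
So A is grammatical.

A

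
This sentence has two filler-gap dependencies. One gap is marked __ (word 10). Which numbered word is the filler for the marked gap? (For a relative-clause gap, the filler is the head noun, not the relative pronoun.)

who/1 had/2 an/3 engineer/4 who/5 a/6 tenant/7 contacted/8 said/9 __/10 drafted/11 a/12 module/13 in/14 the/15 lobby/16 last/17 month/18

1

The marked gap is the subject of "drafted".
Its filler is the fronted wh-phrase "who", at word 1.
(The other dependency links word 4 to a gap after word 8.)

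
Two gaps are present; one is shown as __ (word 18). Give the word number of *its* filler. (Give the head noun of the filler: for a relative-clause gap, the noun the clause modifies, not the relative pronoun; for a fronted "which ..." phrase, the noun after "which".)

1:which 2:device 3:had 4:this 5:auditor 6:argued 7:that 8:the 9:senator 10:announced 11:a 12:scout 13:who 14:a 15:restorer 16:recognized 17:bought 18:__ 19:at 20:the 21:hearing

The marked gap is the direct object of "bought".
Its filler is the fronted wh-phrase "which device", at word 2.
(The other dependency links word 12 to a gap after word 16.)

2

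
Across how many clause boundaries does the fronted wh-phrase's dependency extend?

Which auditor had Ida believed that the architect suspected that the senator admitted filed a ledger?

3

"which auditor" is extracted from the subject of "filed".
Boundaries crossed, outermost first: [that], [that], [Ø] — 3 in total.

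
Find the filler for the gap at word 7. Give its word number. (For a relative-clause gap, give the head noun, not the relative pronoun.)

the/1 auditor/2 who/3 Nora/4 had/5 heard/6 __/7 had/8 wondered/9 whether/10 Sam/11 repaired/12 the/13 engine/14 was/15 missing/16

2

The gap at 7 is the subject of "wondered", inside a relative clause.
The relative pronoun is "who" (word 3); it is bound by the head noun immediately before it.
Its filler is the head noun "auditor", at word 2.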